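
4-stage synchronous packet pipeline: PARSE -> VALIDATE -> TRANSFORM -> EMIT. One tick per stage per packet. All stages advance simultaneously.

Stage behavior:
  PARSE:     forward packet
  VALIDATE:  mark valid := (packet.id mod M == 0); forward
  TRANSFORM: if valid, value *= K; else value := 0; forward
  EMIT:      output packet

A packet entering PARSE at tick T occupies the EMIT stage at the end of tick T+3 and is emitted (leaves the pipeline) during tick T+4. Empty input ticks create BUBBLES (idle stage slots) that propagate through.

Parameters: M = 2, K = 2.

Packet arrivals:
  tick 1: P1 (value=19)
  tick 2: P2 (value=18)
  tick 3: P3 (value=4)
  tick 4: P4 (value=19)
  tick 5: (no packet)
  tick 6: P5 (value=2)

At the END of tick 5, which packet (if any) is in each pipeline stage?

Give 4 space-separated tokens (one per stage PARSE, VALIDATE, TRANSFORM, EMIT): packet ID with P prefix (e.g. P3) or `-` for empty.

Tick 1: [PARSE:P1(v=19,ok=F), VALIDATE:-, TRANSFORM:-, EMIT:-] out:-; in:P1
Tick 2: [PARSE:P2(v=18,ok=F), VALIDATE:P1(v=19,ok=F), TRANSFORM:-, EMIT:-] out:-; in:P2
Tick 3: [PARSE:P3(v=4,ok=F), VALIDATE:P2(v=18,ok=T), TRANSFORM:P1(v=0,ok=F), EMIT:-] out:-; in:P3
Tick 4: [PARSE:P4(v=19,ok=F), VALIDATE:P3(v=4,ok=F), TRANSFORM:P2(v=36,ok=T), EMIT:P1(v=0,ok=F)] out:-; in:P4
Tick 5: [PARSE:-, VALIDATE:P4(v=19,ok=T), TRANSFORM:P3(v=0,ok=F), EMIT:P2(v=36,ok=T)] out:P1(v=0); in:-
At end of tick 5: ['-', 'P4', 'P3', 'P2']

Answer: - P4 P3 P2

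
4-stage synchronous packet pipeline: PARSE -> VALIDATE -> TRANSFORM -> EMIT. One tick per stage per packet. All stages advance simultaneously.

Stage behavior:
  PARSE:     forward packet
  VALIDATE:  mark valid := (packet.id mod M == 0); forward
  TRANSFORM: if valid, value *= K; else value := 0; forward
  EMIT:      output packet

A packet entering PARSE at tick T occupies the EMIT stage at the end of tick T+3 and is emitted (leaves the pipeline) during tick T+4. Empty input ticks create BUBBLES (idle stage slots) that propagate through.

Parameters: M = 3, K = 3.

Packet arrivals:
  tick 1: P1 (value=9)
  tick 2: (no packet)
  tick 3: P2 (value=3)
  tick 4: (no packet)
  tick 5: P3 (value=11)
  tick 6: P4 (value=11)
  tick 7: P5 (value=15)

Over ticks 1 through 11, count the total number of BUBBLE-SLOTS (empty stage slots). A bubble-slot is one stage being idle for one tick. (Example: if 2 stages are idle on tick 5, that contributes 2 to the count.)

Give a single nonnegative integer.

Answer: 24

Derivation:
Tick 1: [PARSE:P1(v=9,ok=F), VALIDATE:-, TRANSFORM:-, EMIT:-] out:-; bubbles=3
Tick 2: [PARSE:-, VALIDATE:P1(v=9,ok=F), TRANSFORM:-, EMIT:-] out:-; bubbles=3
Tick 3: [PARSE:P2(v=3,ok=F), VALIDATE:-, TRANSFORM:P1(v=0,ok=F), EMIT:-] out:-; bubbles=2
Tick 4: [PARSE:-, VALIDATE:P2(v=3,ok=F), TRANSFORM:-, EMIT:P1(v=0,ok=F)] out:-; bubbles=2
Tick 5: [PARSE:P3(v=11,ok=F), VALIDATE:-, TRANSFORM:P2(v=0,ok=F), EMIT:-] out:P1(v=0); bubbles=2
Tick 6: [PARSE:P4(v=11,ok=F), VALIDATE:P3(v=11,ok=T), TRANSFORM:-, EMIT:P2(v=0,ok=F)] out:-; bubbles=1
Tick 7: [PARSE:P5(v=15,ok=F), VALIDATE:P4(v=11,ok=F), TRANSFORM:P3(v=33,ok=T), EMIT:-] out:P2(v=0); bubbles=1
Tick 8: [PARSE:-, VALIDATE:P5(v=15,ok=F), TRANSFORM:P4(v=0,ok=F), EMIT:P3(v=33,ok=T)] out:-; bubbles=1
Tick 9: [PARSE:-, VALIDATE:-, TRANSFORM:P5(v=0,ok=F), EMIT:P4(v=0,ok=F)] out:P3(v=33); bubbles=2
Tick 10: [PARSE:-, VALIDATE:-, TRANSFORM:-, EMIT:P5(v=0,ok=F)] out:P4(v=0); bubbles=3
Tick 11: [PARSE:-, VALIDATE:-, TRANSFORM:-, EMIT:-] out:P5(v=0); bubbles=4
Total bubble-slots: 24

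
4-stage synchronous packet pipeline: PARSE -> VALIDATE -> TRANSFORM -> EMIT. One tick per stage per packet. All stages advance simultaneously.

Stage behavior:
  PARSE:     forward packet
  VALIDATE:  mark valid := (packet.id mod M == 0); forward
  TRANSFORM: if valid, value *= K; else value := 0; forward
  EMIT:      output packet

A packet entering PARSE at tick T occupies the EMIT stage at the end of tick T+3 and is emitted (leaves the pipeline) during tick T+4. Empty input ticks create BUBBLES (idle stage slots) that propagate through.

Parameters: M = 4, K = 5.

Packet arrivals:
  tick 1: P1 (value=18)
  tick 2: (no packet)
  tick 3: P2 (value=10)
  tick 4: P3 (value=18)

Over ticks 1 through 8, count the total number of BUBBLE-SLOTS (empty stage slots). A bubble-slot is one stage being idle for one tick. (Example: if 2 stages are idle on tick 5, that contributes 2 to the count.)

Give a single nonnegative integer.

Tick 1: [PARSE:P1(v=18,ok=F), VALIDATE:-, TRANSFORM:-, EMIT:-] out:-; bubbles=3
Tick 2: [PARSE:-, VALIDATE:P1(v=18,ok=F), TRANSFORM:-, EMIT:-] out:-; bubbles=3
Tick 3: [PARSE:P2(v=10,ok=F), VALIDATE:-, TRANSFORM:P1(v=0,ok=F), EMIT:-] out:-; bubbles=2
Tick 4: [PARSE:P3(v=18,ok=F), VALIDATE:P2(v=10,ok=F), TRANSFORM:-, EMIT:P1(v=0,ok=F)] out:-; bubbles=1
Tick 5: [PARSE:-, VALIDATE:P3(v=18,ok=F), TRANSFORM:P2(v=0,ok=F), EMIT:-] out:P1(v=0); bubbles=2
Tick 6: [PARSE:-, VALIDATE:-, TRANSFORM:P3(v=0,ok=F), EMIT:P2(v=0,ok=F)] out:-; bubbles=2
Tick 7: [PARSE:-, VALIDATE:-, TRANSFORM:-, EMIT:P3(v=0,ok=F)] out:P2(v=0); bubbles=3
Tick 8: [PARSE:-, VALIDATE:-, TRANSFORM:-, EMIT:-] out:P3(v=0); bubbles=4
Total bubble-slots: 20

Answer: 20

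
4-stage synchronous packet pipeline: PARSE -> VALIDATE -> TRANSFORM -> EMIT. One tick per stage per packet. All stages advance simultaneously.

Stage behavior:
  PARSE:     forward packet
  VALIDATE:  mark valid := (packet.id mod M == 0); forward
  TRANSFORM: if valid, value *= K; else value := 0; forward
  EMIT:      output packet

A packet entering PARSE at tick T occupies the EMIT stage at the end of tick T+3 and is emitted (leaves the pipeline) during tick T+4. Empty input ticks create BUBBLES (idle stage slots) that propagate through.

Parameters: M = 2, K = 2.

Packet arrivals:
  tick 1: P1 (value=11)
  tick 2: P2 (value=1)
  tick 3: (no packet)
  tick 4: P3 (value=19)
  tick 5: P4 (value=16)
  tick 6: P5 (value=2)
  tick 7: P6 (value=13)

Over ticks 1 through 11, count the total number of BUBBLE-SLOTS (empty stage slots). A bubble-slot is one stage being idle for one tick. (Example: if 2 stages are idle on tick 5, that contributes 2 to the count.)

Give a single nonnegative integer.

Tick 1: [PARSE:P1(v=11,ok=F), VALIDATE:-, TRANSFORM:-, EMIT:-] out:-; bubbles=3
Tick 2: [PARSE:P2(v=1,ok=F), VALIDATE:P1(v=11,ok=F), TRANSFORM:-, EMIT:-] out:-; bubbles=2
Tick 3: [PARSE:-, VALIDATE:P2(v=1,ok=T), TRANSFORM:P1(v=0,ok=F), EMIT:-] out:-; bubbles=2
Tick 4: [PARSE:P3(v=19,ok=F), VALIDATE:-, TRANSFORM:P2(v=2,ok=T), EMIT:P1(v=0,ok=F)] out:-; bubbles=1
Tick 5: [PARSE:P4(v=16,ok=F), VALIDATE:P3(v=19,ok=F), TRANSFORM:-, EMIT:P2(v=2,ok=T)] out:P1(v=0); bubbles=1
Tick 6: [PARSE:P5(v=2,ok=F), VALIDATE:P4(v=16,ok=T), TRANSFORM:P3(v=0,ok=F), EMIT:-] out:P2(v=2); bubbles=1
Tick 7: [PARSE:P6(v=13,ok=F), VALIDATE:P5(v=2,ok=F), TRANSFORM:P4(v=32,ok=T), EMIT:P3(v=0,ok=F)] out:-; bubbles=0
Tick 8: [PARSE:-, VALIDATE:P6(v=13,ok=T), TRANSFORM:P5(v=0,ok=F), EMIT:P4(v=32,ok=T)] out:P3(v=0); bubbles=1
Tick 9: [PARSE:-, VALIDATE:-, TRANSFORM:P6(v=26,ok=T), EMIT:P5(v=0,ok=F)] out:P4(v=32); bubbles=2
Tick 10: [PARSE:-, VALIDATE:-, TRANSFORM:-, EMIT:P6(v=26,ok=T)] out:P5(v=0); bubbles=3
Tick 11: [PARSE:-, VALIDATE:-, TRANSFORM:-, EMIT:-] out:P6(v=26); bubbles=4
Total bubble-slots: 20

Answer: 20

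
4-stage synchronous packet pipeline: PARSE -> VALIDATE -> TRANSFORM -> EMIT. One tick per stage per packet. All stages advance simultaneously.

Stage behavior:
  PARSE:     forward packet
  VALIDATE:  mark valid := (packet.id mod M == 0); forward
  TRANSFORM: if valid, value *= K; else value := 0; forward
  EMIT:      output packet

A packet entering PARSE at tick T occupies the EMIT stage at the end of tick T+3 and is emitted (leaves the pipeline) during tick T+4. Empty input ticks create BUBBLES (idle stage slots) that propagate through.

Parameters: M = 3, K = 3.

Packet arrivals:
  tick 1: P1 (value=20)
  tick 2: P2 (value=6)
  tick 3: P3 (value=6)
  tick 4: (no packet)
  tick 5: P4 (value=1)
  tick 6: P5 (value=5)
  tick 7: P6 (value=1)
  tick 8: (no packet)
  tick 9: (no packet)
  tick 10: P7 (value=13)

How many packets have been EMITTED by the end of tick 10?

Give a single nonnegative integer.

Tick 1: [PARSE:P1(v=20,ok=F), VALIDATE:-, TRANSFORM:-, EMIT:-] out:-; in:P1
Tick 2: [PARSE:P2(v=6,ok=F), VALIDATE:P1(v=20,ok=F), TRANSFORM:-, EMIT:-] out:-; in:P2
Tick 3: [PARSE:P3(v=6,ok=F), VALIDATE:P2(v=6,ok=F), TRANSFORM:P1(v=0,ok=F), EMIT:-] out:-; in:P3
Tick 4: [PARSE:-, VALIDATE:P3(v=6,ok=T), TRANSFORM:P2(v=0,ok=F), EMIT:P1(v=0,ok=F)] out:-; in:-
Tick 5: [PARSE:P4(v=1,ok=F), VALIDATE:-, TRANSFORM:P3(v=18,ok=T), EMIT:P2(v=0,ok=F)] out:P1(v=0); in:P4
Tick 6: [PARSE:P5(v=5,ok=F), VALIDATE:P4(v=1,ok=F), TRANSFORM:-, EMIT:P3(v=18,ok=T)] out:P2(v=0); in:P5
Tick 7: [PARSE:P6(v=1,ok=F), VALIDATE:P5(v=5,ok=F), TRANSFORM:P4(v=0,ok=F), EMIT:-] out:P3(v=18); in:P6
Tick 8: [PARSE:-, VALIDATE:P6(v=1,ok=T), TRANSFORM:P5(v=0,ok=F), EMIT:P4(v=0,ok=F)] out:-; in:-
Tick 9: [PARSE:-, VALIDATE:-, TRANSFORM:P6(v=3,ok=T), EMIT:P5(v=0,ok=F)] out:P4(v=0); in:-
Tick 10: [PARSE:P7(v=13,ok=F), VALIDATE:-, TRANSFORM:-, EMIT:P6(v=3,ok=T)] out:P5(v=0); in:P7
Emitted by tick 10: ['P1', 'P2', 'P3', 'P4', 'P5']

Answer: 5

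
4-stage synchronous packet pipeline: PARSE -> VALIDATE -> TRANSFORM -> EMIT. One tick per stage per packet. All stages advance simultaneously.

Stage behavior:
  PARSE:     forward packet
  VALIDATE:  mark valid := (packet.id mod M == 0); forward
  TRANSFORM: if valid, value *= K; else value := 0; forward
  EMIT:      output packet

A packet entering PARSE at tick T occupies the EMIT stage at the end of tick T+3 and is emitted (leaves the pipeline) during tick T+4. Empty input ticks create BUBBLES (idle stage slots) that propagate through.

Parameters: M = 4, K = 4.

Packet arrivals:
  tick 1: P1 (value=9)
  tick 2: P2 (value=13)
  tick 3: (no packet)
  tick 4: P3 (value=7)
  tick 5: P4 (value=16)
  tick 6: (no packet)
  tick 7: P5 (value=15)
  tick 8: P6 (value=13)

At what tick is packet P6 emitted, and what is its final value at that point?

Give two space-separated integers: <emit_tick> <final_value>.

Answer: 12 0

Derivation:
Tick 1: [PARSE:P1(v=9,ok=F), VALIDATE:-, TRANSFORM:-, EMIT:-] out:-; in:P1
Tick 2: [PARSE:P2(v=13,ok=F), VALIDATE:P1(v=9,ok=F), TRANSFORM:-, EMIT:-] out:-; in:P2
Tick 3: [PARSE:-, VALIDATE:P2(v=13,ok=F), TRANSFORM:P1(v=0,ok=F), EMIT:-] out:-; in:-
Tick 4: [PARSE:P3(v=7,ok=F), VALIDATE:-, TRANSFORM:P2(v=0,ok=F), EMIT:P1(v=0,ok=F)] out:-; in:P3
Tick 5: [PARSE:P4(v=16,ok=F), VALIDATE:P3(v=7,ok=F), TRANSFORM:-, EMIT:P2(v=0,ok=F)] out:P1(v=0); in:P4
Tick 6: [PARSE:-, VALIDATE:P4(v=16,ok=T), TRANSFORM:P3(v=0,ok=F), EMIT:-] out:P2(v=0); in:-
Tick 7: [PARSE:P5(v=15,ok=F), VALIDATE:-, TRANSFORM:P4(v=64,ok=T), EMIT:P3(v=0,ok=F)] out:-; in:P5
Tick 8: [PARSE:P6(v=13,ok=F), VALIDATE:P5(v=15,ok=F), TRANSFORM:-, EMIT:P4(v=64,ok=T)] out:P3(v=0); in:P6
Tick 9: [PARSE:-, VALIDATE:P6(v=13,ok=F), TRANSFORM:P5(v=0,ok=F), EMIT:-] out:P4(v=64); in:-
Tick 10: [PARSE:-, VALIDATE:-, TRANSFORM:P6(v=0,ok=F), EMIT:P5(v=0,ok=F)] out:-; in:-
Tick 11: [PARSE:-, VALIDATE:-, TRANSFORM:-, EMIT:P6(v=0,ok=F)] out:P5(v=0); in:-
Tick 12: [PARSE:-, VALIDATE:-, TRANSFORM:-, EMIT:-] out:P6(v=0); in:-
P6: arrives tick 8, valid=False (id=6, id%4=2), emit tick 12, final value 0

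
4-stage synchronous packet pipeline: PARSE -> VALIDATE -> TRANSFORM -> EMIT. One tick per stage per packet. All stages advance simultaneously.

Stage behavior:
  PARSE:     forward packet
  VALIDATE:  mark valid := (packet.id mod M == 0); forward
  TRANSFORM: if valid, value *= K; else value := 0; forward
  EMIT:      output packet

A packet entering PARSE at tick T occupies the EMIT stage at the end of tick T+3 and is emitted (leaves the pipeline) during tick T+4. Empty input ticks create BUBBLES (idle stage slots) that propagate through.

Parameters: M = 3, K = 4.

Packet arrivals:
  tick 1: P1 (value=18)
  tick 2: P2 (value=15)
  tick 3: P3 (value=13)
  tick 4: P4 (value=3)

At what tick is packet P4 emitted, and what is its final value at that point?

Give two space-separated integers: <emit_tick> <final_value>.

Answer: 8 0

Derivation:
Tick 1: [PARSE:P1(v=18,ok=F), VALIDATE:-, TRANSFORM:-, EMIT:-] out:-; in:P1
Tick 2: [PARSE:P2(v=15,ok=F), VALIDATE:P1(v=18,ok=F), TRANSFORM:-, EMIT:-] out:-; in:P2
Tick 3: [PARSE:P3(v=13,ok=F), VALIDATE:P2(v=15,ok=F), TRANSFORM:P1(v=0,ok=F), EMIT:-] out:-; in:P3
Tick 4: [PARSE:P4(v=3,ok=F), VALIDATE:P3(v=13,ok=T), TRANSFORM:P2(v=0,ok=F), EMIT:P1(v=0,ok=F)] out:-; in:P4
Tick 5: [PARSE:-, VALIDATE:P4(v=3,ok=F), TRANSFORM:P3(v=52,ok=T), EMIT:P2(v=0,ok=F)] out:P1(v=0); in:-
Tick 6: [PARSE:-, VALIDATE:-, TRANSFORM:P4(v=0,ok=F), EMIT:P3(v=52,ok=T)] out:P2(v=0); in:-
Tick 7: [PARSE:-, VALIDATE:-, TRANSFORM:-, EMIT:P4(v=0,ok=F)] out:P3(v=52); in:-
Tick 8: [PARSE:-, VALIDATE:-, TRANSFORM:-, EMIT:-] out:P4(v=0); in:-
P4: arrives tick 4, valid=False (id=4, id%3=1), emit tick 8, final value 0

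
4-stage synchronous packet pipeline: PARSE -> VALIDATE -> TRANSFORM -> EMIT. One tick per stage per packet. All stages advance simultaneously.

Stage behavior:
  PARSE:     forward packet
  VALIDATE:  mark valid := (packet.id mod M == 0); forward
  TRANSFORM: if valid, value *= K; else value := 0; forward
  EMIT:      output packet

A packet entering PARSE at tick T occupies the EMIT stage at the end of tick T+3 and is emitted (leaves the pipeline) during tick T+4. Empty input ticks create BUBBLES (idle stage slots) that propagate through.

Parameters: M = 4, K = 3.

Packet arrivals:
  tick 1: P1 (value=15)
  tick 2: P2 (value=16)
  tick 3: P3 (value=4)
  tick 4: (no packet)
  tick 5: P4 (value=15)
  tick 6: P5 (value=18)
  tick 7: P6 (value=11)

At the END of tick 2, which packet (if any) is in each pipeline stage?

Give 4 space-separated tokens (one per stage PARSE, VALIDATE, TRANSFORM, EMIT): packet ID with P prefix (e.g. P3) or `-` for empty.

Tick 1: [PARSE:P1(v=15,ok=F), VALIDATE:-, TRANSFORM:-, EMIT:-] out:-; in:P1
Tick 2: [PARSE:P2(v=16,ok=F), VALIDATE:P1(v=15,ok=F), TRANSFORM:-, EMIT:-] out:-; in:P2
At end of tick 2: ['P2', 'P1', '-', '-']

Answer: P2 P1 - -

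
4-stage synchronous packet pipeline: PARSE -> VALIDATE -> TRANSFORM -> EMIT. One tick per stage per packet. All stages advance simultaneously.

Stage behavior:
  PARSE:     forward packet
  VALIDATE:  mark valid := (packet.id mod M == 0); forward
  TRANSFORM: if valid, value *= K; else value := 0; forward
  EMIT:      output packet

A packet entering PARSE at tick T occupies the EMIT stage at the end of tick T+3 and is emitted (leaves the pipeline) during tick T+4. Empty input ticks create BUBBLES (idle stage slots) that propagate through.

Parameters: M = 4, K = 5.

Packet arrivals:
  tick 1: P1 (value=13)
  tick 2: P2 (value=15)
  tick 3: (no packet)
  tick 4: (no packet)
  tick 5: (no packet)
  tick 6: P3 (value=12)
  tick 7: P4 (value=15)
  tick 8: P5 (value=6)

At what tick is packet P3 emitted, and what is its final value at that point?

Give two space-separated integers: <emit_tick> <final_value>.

Tick 1: [PARSE:P1(v=13,ok=F), VALIDATE:-, TRANSFORM:-, EMIT:-] out:-; in:P1
Tick 2: [PARSE:P2(v=15,ok=F), VALIDATE:P1(v=13,ok=F), TRANSFORM:-, EMIT:-] out:-; in:P2
Tick 3: [PARSE:-, VALIDATE:P2(v=15,ok=F), TRANSFORM:P1(v=0,ok=F), EMIT:-] out:-; in:-
Tick 4: [PARSE:-, VALIDATE:-, TRANSFORM:P2(v=0,ok=F), EMIT:P1(v=0,ok=F)] out:-; in:-
Tick 5: [PARSE:-, VALIDATE:-, TRANSFORM:-, EMIT:P2(v=0,ok=F)] out:P1(v=0); in:-
Tick 6: [PARSE:P3(v=12,ok=F), VALIDATE:-, TRANSFORM:-, EMIT:-] out:P2(v=0); in:P3
Tick 7: [PARSE:P4(v=15,ok=F), VALIDATE:P3(v=12,ok=F), TRANSFORM:-, EMIT:-] out:-; in:P4
Tick 8: [PARSE:P5(v=6,ok=F), VALIDATE:P4(v=15,ok=T), TRANSFORM:P3(v=0,ok=F), EMIT:-] out:-; in:P5
Tick 9: [PARSE:-, VALIDATE:P5(v=6,ok=F), TRANSFORM:P4(v=75,ok=T), EMIT:P3(v=0,ok=F)] out:-; in:-
Tick 10: [PARSE:-, VALIDATE:-, TRANSFORM:P5(v=0,ok=F), EMIT:P4(v=75,ok=T)] out:P3(v=0); in:-
Tick 11: [PARSE:-, VALIDATE:-, TRANSFORM:-, EMIT:P5(v=0,ok=F)] out:P4(v=75); in:-
Tick 12: [PARSE:-, VALIDATE:-, TRANSFORM:-, EMIT:-] out:P5(v=0); in:-
P3: arrives tick 6, valid=False (id=3, id%4=3), emit tick 10, final value 0

Answer: 10 0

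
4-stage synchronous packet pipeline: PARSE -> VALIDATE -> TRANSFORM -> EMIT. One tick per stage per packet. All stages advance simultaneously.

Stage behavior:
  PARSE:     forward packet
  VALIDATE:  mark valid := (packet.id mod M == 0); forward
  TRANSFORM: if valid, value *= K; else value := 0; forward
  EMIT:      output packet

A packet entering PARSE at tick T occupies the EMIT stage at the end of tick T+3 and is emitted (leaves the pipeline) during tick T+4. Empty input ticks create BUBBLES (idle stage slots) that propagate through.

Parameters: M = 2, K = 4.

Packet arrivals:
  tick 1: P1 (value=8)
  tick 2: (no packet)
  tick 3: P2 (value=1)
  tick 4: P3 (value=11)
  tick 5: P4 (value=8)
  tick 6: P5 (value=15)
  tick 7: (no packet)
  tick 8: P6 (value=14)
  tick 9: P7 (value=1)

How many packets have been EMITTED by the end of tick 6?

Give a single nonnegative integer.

Tick 1: [PARSE:P1(v=8,ok=F), VALIDATE:-, TRANSFORM:-, EMIT:-] out:-; in:P1
Tick 2: [PARSE:-, VALIDATE:P1(v=8,ok=F), TRANSFORM:-, EMIT:-] out:-; in:-
Tick 3: [PARSE:P2(v=1,ok=F), VALIDATE:-, TRANSFORM:P1(v=0,ok=F), EMIT:-] out:-; in:P2
Tick 4: [PARSE:P3(v=11,ok=F), VALIDATE:P2(v=1,ok=T), TRANSFORM:-, EMIT:P1(v=0,ok=F)] out:-; in:P3
Tick 5: [PARSE:P4(v=8,ok=F), VALIDATE:P3(v=11,ok=F), TRANSFORM:P2(v=4,ok=T), EMIT:-] out:P1(v=0); in:P4
Tick 6: [PARSE:P5(v=15,ok=F), VALIDATE:P4(v=8,ok=T), TRANSFORM:P3(v=0,ok=F), EMIT:P2(v=4,ok=T)] out:-; in:P5
Emitted by tick 6: ['P1']

Answer: 1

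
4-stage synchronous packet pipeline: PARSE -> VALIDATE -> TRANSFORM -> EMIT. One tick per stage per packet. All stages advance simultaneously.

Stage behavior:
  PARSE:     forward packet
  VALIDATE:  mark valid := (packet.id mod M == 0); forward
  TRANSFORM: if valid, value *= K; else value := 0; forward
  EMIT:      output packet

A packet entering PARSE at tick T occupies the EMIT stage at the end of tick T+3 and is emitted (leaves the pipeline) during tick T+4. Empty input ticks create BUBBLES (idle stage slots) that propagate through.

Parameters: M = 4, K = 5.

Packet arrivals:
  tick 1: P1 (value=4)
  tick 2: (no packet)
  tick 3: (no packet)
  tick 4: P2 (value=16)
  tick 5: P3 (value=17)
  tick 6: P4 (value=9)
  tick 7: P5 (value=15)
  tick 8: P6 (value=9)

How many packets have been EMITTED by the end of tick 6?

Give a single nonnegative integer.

Tick 1: [PARSE:P1(v=4,ok=F), VALIDATE:-, TRANSFORM:-, EMIT:-] out:-; in:P1
Tick 2: [PARSE:-, VALIDATE:P1(v=4,ok=F), TRANSFORM:-, EMIT:-] out:-; in:-
Tick 3: [PARSE:-, VALIDATE:-, TRANSFORM:P1(v=0,ok=F), EMIT:-] out:-; in:-
Tick 4: [PARSE:P2(v=16,ok=F), VALIDATE:-, TRANSFORM:-, EMIT:P1(v=0,ok=F)] out:-; in:P2
Tick 5: [PARSE:P3(v=17,ok=F), VALIDATE:P2(v=16,ok=F), TRANSFORM:-, EMIT:-] out:P1(v=0); in:P3
Tick 6: [PARSE:P4(v=9,ok=F), VALIDATE:P3(v=17,ok=F), TRANSFORM:P2(v=0,ok=F), EMIT:-] out:-; in:P4
Emitted by tick 6: ['P1']

Answer: 1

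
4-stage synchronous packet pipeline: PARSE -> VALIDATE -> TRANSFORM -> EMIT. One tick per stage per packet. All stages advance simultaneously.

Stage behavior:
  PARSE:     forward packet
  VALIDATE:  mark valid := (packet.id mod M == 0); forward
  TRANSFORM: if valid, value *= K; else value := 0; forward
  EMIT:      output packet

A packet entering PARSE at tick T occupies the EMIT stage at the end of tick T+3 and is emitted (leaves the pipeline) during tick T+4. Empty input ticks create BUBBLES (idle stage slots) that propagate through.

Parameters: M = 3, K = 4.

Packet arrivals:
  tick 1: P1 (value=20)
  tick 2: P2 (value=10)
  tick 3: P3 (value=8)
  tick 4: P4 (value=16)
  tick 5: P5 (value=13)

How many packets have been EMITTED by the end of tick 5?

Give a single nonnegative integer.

Tick 1: [PARSE:P1(v=20,ok=F), VALIDATE:-, TRANSFORM:-, EMIT:-] out:-; in:P1
Tick 2: [PARSE:P2(v=10,ok=F), VALIDATE:P1(v=20,ok=F), TRANSFORM:-, EMIT:-] out:-; in:P2
Tick 3: [PARSE:P3(v=8,ok=F), VALIDATE:P2(v=10,ok=F), TRANSFORM:P1(v=0,ok=F), EMIT:-] out:-; in:P3
Tick 4: [PARSE:P4(v=16,ok=F), VALIDATE:P3(v=8,ok=T), TRANSFORM:P2(v=0,ok=F), EMIT:P1(v=0,ok=F)] out:-; in:P4
Tick 5: [PARSE:P5(v=13,ok=F), VALIDATE:P4(v=16,ok=F), TRANSFORM:P3(v=32,ok=T), EMIT:P2(v=0,ok=F)] out:P1(v=0); in:P5
Emitted by tick 5: ['P1']

Answer: 1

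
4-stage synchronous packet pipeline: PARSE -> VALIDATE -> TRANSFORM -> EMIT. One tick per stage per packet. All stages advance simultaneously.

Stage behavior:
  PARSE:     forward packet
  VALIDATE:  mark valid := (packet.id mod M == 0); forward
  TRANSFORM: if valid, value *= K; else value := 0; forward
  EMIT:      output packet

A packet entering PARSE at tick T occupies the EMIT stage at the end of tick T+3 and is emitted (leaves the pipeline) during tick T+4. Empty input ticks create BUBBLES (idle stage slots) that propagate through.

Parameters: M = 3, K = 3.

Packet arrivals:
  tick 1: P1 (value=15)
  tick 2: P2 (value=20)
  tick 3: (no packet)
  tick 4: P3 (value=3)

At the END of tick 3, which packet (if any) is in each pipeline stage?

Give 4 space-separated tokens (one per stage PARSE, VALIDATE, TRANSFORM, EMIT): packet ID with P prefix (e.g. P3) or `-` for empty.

Answer: - P2 P1 -

Derivation:
Tick 1: [PARSE:P1(v=15,ok=F), VALIDATE:-, TRANSFORM:-, EMIT:-] out:-; in:P1
Tick 2: [PARSE:P2(v=20,ok=F), VALIDATE:P1(v=15,ok=F), TRANSFORM:-, EMIT:-] out:-; in:P2
Tick 3: [PARSE:-, VALIDATE:P2(v=20,ok=F), TRANSFORM:P1(v=0,ok=F), EMIT:-] out:-; in:-
At end of tick 3: ['-', 'P2', 'P1', '-']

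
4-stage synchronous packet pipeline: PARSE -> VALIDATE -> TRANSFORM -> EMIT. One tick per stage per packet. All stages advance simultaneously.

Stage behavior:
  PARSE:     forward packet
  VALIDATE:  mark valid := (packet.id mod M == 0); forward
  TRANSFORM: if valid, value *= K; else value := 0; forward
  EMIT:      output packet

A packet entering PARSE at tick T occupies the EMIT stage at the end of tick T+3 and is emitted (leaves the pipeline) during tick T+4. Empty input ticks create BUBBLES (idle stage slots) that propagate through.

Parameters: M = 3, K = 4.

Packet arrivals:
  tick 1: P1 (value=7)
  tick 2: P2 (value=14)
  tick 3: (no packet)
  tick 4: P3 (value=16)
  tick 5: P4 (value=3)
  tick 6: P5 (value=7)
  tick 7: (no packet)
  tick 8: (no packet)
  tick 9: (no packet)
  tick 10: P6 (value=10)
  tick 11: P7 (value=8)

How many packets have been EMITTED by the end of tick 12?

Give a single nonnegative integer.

Answer: 5

Derivation:
Tick 1: [PARSE:P1(v=7,ok=F), VALIDATE:-, TRANSFORM:-, EMIT:-] out:-; in:P1
Tick 2: [PARSE:P2(v=14,ok=F), VALIDATE:P1(v=7,ok=F), TRANSFORM:-, EMIT:-] out:-; in:P2
Tick 3: [PARSE:-, VALIDATE:P2(v=14,ok=F), TRANSFORM:P1(v=0,ok=F), EMIT:-] out:-; in:-
Tick 4: [PARSE:P3(v=16,ok=F), VALIDATE:-, TRANSFORM:P2(v=0,ok=F), EMIT:P1(v=0,ok=F)] out:-; in:P3
Tick 5: [PARSE:P4(v=3,ok=F), VALIDATE:P3(v=16,ok=T), TRANSFORM:-, EMIT:P2(v=0,ok=F)] out:P1(v=0); in:P4
Tick 6: [PARSE:P5(v=7,ok=F), VALIDATE:P4(v=3,ok=F), TRANSFORM:P3(v=64,ok=T), EMIT:-] out:P2(v=0); in:P5
Tick 7: [PARSE:-, VALIDATE:P5(v=7,ok=F), TRANSFORM:P4(v=0,ok=F), EMIT:P3(v=64,ok=T)] out:-; in:-
Tick 8: [PARSE:-, VALIDATE:-, TRANSFORM:P5(v=0,ok=F), EMIT:P4(v=0,ok=F)] out:P3(v=64); in:-
Tick 9: [PARSE:-, VALIDATE:-, TRANSFORM:-, EMIT:P5(v=0,ok=F)] out:P4(v=0); in:-
Tick 10: [PARSE:P6(v=10,ok=F), VALIDATE:-, TRANSFORM:-, EMIT:-] out:P5(v=0); in:P6
Tick 11: [PARSE:P7(v=8,ok=F), VALIDATE:P6(v=10,ok=T), TRANSFORM:-, EMIT:-] out:-; in:P7
Tick 12: [PARSE:-, VALIDATE:P7(v=8,ok=F), TRANSFORM:P6(v=40,ok=T), EMIT:-] out:-; in:-
Emitted by tick 12: ['P1', 'P2', 'P3', 'P4', 'P5']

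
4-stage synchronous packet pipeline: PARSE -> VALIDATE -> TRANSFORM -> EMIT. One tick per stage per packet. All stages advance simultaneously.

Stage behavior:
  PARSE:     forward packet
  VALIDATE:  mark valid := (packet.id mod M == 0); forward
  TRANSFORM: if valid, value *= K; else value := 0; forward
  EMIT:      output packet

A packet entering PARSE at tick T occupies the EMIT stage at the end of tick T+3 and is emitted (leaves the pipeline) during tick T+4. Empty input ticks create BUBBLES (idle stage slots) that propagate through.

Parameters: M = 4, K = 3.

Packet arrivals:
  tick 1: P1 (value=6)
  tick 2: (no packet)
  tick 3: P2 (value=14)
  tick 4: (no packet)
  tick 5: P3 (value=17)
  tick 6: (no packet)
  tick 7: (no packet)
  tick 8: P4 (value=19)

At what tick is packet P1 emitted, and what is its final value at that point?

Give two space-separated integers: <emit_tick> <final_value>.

Tick 1: [PARSE:P1(v=6,ok=F), VALIDATE:-, TRANSFORM:-, EMIT:-] out:-; in:P1
Tick 2: [PARSE:-, VALIDATE:P1(v=6,ok=F), TRANSFORM:-, EMIT:-] out:-; in:-
Tick 3: [PARSE:P2(v=14,ok=F), VALIDATE:-, TRANSFORM:P1(v=0,ok=F), EMIT:-] out:-; in:P2
Tick 4: [PARSE:-, VALIDATE:P2(v=14,ok=F), TRANSFORM:-, EMIT:P1(v=0,ok=F)] out:-; in:-
Tick 5: [PARSE:P3(v=17,ok=F), VALIDATE:-, TRANSFORM:P2(v=0,ok=F), EMIT:-] out:P1(v=0); in:P3
Tick 6: [PARSE:-, VALIDATE:P3(v=17,ok=F), TRANSFORM:-, EMIT:P2(v=0,ok=F)] out:-; in:-
Tick 7: [PARSE:-, VALIDATE:-, TRANSFORM:P3(v=0,ok=F), EMIT:-] out:P2(v=0); in:-
Tick 8: [PARSE:P4(v=19,ok=F), VALIDATE:-, TRANSFORM:-, EMIT:P3(v=0,ok=F)] out:-; in:P4
Tick 9: [PARSE:-, VALIDATE:P4(v=19,ok=T), TRANSFORM:-, EMIT:-] out:P3(v=0); in:-
Tick 10: [PARSE:-, VALIDATE:-, TRANSFORM:P4(v=57,ok=T), EMIT:-] out:-; in:-
Tick 11: [PARSE:-, VALIDATE:-, TRANSFORM:-, EMIT:P4(v=57,ok=T)] out:-; in:-
Tick 12: [PARSE:-, VALIDATE:-, TRANSFORM:-, EMIT:-] out:P4(v=57); in:-
P1: arrives tick 1, valid=False (id=1, id%4=1), emit tick 5, final value 0

Answer: 5 0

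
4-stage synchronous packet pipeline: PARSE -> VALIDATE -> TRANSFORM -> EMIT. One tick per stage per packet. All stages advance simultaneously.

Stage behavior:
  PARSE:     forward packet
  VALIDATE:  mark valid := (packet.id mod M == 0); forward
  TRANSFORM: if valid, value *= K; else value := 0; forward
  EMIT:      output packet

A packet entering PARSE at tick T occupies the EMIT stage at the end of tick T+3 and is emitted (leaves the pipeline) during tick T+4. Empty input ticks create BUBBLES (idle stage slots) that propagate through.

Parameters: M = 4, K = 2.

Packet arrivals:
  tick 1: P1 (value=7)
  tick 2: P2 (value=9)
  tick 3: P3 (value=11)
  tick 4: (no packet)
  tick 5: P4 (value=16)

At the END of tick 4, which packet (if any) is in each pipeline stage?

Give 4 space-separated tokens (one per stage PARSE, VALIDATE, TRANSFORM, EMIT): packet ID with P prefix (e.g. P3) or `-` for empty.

Answer: - P3 P2 P1

Derivation:
Tick 1: [PARSE:P1(v=7,ok=F), VALIDATE:-, TRANSFORM:-, EMIT:-] out:-; in:P1
Tick 2: [PARSE:P2(v=9,ok=F), VALIDATE:P1(v=7,ok=F), TRANSFORM:-, EMIT:-] out:-; in:P2
Tick 3: [PARSE:P3(v=11,ok=F), VALIDATE:P2(v=9,ok=F), TRANSFORM:P1(v=0,ok=F), EMIT:-] out:-; in:P3
Tick 4: [PARSE:-, VALIDATE:P3(v=11,ok=F), TRANSFORM:P2(v=0,ok=F), EMIT:P1(v=0,ok=F)] out:-; in:-
At end of tick 4: ['-', 'P3', 'P2', 'P1']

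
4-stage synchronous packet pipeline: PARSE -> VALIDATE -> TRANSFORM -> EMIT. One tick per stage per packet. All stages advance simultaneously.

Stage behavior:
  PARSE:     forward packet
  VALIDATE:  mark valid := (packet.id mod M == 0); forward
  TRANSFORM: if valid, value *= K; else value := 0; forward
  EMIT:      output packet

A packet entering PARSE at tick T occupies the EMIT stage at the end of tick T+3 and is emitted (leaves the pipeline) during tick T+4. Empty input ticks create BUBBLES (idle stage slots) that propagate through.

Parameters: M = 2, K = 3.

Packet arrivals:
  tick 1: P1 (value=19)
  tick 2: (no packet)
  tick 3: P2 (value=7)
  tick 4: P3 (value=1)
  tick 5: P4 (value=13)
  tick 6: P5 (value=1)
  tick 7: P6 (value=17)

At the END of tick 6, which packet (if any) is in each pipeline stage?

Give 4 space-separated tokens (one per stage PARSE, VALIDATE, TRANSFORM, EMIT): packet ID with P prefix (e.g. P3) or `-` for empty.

Answer: P5 P4 P3 P2

Derivation:
Tick 1: [PARSE:P1(v=19,ok=F), VALIDATE:-, TRANSFORM:-, EMIT:-] out:-; in:P1
Tick 2: [PARSE:-, VALIDATE:P1(v=19,ok=F), TRANSFORM:-, EMIT:-] out:-; in:-
Tick 3: [PARSE:P2(v=7,ok=F), VALIDATE:-, TRANSFORM:P1(v=0,ok=F), EMIT:-] out:-; in:P2
Tick 4: [PARSE:P3(v=1,ok=F), VALIDATE:P2(v=7,ok=T), TRANSFORM:-, EMIT:P1(v=0,ok=F)] out:-; in:P3
Tick 5: [PARSE:P4(v=13,ok=F), VALIDATE:P3(v=1,ok=F), TRANSFORM:P2(v=21,ok=T), EMIT:-] out:P1(v=0); in:P4
Tick 6: [PARSE:P5(v=1,ok=F), VALIDATE:P4(v=13,ok=T), TRANSFORM:P3(v=0,ok=F), EMIT:P2(v=21,ok=T)] out:-; in:P5
At end of tick 6: ['P5', 'P4', 'P3', 'P2']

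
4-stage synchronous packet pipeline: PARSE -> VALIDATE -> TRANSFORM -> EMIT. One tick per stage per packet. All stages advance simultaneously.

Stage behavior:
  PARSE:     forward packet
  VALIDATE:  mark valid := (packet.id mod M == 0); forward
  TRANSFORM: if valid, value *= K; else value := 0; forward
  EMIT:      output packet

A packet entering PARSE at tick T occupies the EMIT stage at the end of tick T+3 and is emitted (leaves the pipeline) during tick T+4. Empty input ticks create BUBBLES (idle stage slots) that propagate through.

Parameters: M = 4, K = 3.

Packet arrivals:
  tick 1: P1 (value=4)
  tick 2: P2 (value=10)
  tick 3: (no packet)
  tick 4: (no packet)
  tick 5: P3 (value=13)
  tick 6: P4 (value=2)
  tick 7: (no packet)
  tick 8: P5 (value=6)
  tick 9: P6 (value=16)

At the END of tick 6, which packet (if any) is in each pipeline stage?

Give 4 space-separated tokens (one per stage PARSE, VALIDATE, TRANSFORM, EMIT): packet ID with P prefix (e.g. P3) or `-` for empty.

Tick 1: [PARSE:P1(v=4,ok=F), VALIDATE:-, TRANSFORM:-, EMIT:-] out:-; in:P1
Tick 2: [PARSE:P2(v=10,ok=F), VALIDATE:P1(v=4,ok=F), TRANSFORM:-, EMIT:-] out:-; in:P2
Tick 3: [PARSE:-, VALIDATE:P2(v=10,ok=F), TRANSFORM:P1(v=0,ok=F), EMIT:-] out:-; in:-
Tick 4: [PARSE:-, VALIDATE:-, TRANSFORM:P2(v=0,ok=F), EMIT:P1(v=0,ok=F)] out:-; in:-
Tick 5: [PARSE:P3(v=13,ok=F), VALIDATE:-, TRANSFORM:-, EMIT:P2(v=0,ok=F)] out:P1(v=0); in:P3
Tick 6: [PARSE:P4(v=2,ok=F), VALIDATE:P3(v=13,ok=F), TRANSFORM:-, EMIT:-] out:P2(v=0); in:P4
At end of tick 6: ['P4', 'P3', '-', '-']

Answer: P4 P3 - -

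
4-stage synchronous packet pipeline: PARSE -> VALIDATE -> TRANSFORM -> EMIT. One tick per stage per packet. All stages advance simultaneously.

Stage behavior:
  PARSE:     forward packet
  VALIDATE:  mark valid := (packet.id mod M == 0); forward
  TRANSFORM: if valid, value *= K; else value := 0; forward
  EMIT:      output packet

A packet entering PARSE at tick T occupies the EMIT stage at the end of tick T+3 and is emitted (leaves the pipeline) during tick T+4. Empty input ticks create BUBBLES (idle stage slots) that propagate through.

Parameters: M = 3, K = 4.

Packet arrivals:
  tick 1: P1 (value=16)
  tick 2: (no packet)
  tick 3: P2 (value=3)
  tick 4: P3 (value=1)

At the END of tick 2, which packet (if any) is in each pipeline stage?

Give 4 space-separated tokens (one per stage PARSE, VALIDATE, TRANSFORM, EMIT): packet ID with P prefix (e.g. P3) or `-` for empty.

Answer: - P1 - -

Derivation:
Tick 1: [PARSE:P1(v=16,ok=F), VALIDATE:-, TRANSFORM:-, EMIT:-] out:-; in:P1
Tick 2: [PARSE:-, VALIDATE:P1(v=16,ok=F), TRANSFORM:-, EMIT:-] out:-; in:-
At end of tick 2: ['-', 'P1', '-', '-']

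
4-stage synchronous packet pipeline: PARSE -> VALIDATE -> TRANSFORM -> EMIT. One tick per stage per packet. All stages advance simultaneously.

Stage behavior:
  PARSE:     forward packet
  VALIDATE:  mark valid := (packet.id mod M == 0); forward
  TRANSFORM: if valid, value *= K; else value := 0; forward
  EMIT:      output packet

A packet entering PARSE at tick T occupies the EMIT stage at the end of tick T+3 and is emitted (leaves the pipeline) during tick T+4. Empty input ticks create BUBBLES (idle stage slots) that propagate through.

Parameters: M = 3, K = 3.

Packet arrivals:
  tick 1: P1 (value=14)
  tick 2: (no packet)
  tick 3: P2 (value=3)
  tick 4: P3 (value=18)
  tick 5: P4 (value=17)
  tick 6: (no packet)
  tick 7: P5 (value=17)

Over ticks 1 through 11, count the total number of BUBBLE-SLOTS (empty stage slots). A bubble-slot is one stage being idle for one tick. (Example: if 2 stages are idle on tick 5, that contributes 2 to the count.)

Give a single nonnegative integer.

Tick 1: [PARSE:P1(v=14,ok=F), VALIDATE:-, TRANSFORM:-, EMIT:-] out:-; bubbles=3
Tick 2: [PARSE:-, VALIDATE:P1(v=14,ok=F), TRANSFORM:-, EMIT:-] out:-; bubbles=3
Tick 3: [PARSE:P2(v=3,ok=F), VALIDATE:-, TRANSFORM:P1(v=0,ok=F), EMIT:-] out:-; bubbles=2
Tick 4: [PARSE:P3(v=18,ok=F), VALIDATE:P2(v=3,ok=F), TRANSFORM:-, EMIT:P1(v=0,ok=F)] out:-; bubbles=1
Tick 5: [PARSE:P4(v=17,ok=F), VALIDATE:P3(v=18,ok=T), TRANSFORM:P2(v=0,ok=F), EMIT:-] out:P1(v=0); bubbles=1
Tick 6: [PARSE:-, VALIDATE:P4(v=17,ok=F), TRANSFORM:P3(v=54,ok=T), EMIT:P2(v=0,ok=F)] out:-; bubbles=1
Tick 7: [PARSE:P5(v=17,ok=F), VALIDATE:-, TRANSFORM:P4(v=0,ok=F), EMIT:P3(v=54,ok=T)] out:P2(v=0); bubbles=1
Tick 8: [PARSE:-, VALIDATE:P5(v=17,ok=F), TRANSFORM:-, EMIT:P4(v=0,ok=F)] out:P3(v=54); bubbles=2
Tick 9: [PARSE:-, VALIDATE:-, TRANSFORM:P5(v=0,ok=F), EMIT:-] out:P4(v=0); bubbles=3
Tick 10: [PARSE:-, VALIDATE:-, TRANSFORM:-, EMIT:P5(v=0,ok=F)] out:-; bubbles=3
Tick 11: [PARSE:-, VALIDATE:-, TRANSFORM:-, EMIT:-] out:P5(v=0); bubbles=4
Total bubble-slots: 24

Answer: 24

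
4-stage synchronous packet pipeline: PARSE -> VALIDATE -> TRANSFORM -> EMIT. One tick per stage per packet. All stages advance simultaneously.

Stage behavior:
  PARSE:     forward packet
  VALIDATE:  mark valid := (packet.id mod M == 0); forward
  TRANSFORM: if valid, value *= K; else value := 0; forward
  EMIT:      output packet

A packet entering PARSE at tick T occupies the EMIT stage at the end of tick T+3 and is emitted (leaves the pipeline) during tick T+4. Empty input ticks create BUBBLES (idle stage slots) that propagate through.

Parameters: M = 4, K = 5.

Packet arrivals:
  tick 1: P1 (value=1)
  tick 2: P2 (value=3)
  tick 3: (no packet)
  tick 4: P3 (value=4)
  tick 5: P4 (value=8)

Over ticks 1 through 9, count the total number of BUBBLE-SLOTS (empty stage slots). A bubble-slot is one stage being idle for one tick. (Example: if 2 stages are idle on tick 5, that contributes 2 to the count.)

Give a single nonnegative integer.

Tick 1: [PARSE:P1(v=1,ok=F), VALIDATE:-, TRANSFORM:-, EMIT:-] out:-; bubbles=3
Tick 2: [PARSE:P2(v=3,ok=F), VALIDATE:P1(v=1,ok=F), TRANSFORM:-, EMIT:-] out:-; bubbles=2
Tick 3: [PARSE:-, VALIDATE:P2(v=3,ok=F), TRANSFORM:P1(v=0,ok=F), EMIT:-] out:-; bubbles=2
Tick 4: [PARSE:P3(v=4,ok=F), VALIDATE:-, TRANSFORM:P2(v=0,ok=F), EMIT:P1(v=0,ok=F)] out:-; bubbles=1
Tick 5: [PARSE:P4(v=8,ok=F), VALIDATE:P3(v=4,ok=F), TRANSFORM:-, EMIT:P2(v=0,ok=F)] out:P1(v=0); bubbles=1
Tick 6: [PARSE:-, VALIDATE:P4(v=8,ok=T), TRANSFORM:P3(v=0,ok=F), EMIT:-] out:P2(v=0); bubbles=2
Tick 7: [PARSE:-, VALIDATE:-, TRANSFORM:P4(v=40,ok=T), EMIT:P3(v=0,ok=F)] out:-; bubbles=2
Tick 8: [PARSE:-, VALIDATE:-, TRANSFORM:-, EMIT:P4(v=40,ok=T)] out:P3(v=0); bubbles=3
Tick 9: [PARSE:-, VALIDATE:-, TRANSFORM:-, EMIT:-] out:P4(v=40); bubbles=4
Total bubble-slots: 20

Answer: 20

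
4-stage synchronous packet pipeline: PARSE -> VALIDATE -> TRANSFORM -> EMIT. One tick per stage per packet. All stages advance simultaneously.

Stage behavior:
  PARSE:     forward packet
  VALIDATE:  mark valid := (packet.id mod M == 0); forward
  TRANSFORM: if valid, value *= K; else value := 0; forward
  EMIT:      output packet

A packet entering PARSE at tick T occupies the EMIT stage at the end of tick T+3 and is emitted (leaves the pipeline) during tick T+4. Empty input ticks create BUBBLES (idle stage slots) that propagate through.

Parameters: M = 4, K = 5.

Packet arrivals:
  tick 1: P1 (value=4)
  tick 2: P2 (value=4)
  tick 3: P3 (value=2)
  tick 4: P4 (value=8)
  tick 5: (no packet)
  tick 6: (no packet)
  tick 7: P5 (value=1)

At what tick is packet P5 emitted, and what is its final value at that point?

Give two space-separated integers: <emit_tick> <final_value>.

Tick 1: [PARSE:P1(v=4,ok=F), VALIDATE:-, TRANSFORM:-, EMIT:-] out:-; in:P1
Tick 2: [PARSE:P2(v=4,ok=F), VALIDATE:P1(v=4,ok=F), TRANSFORM:-, EMIT:-] out:-; in:P2
Tick 3: [PARSE:P3(v=2,ok=F), VALIDATE:P2(v=4,ok=F), TRANSFORM:P1(v=0,ok=F), EMIT:-] out:-; in:P3
Tick 4: [PARSE:P4(v=8,ok=F), VALIDATE:P3(v=2,ok=F), TRANSFORM:P2(v=0,ok=F), EMIT:P1(v=0,ok=F)] out:-; in:P4
Tick 5: [PARSE:-, VALIDATE:P4(v=8,ok=T), TRANSFORM:P3(v=0,ok=F), EMIT:P2(v=0,ok=F)] out:P1(v=0); in:-
Tick 6: [PARSE:-, VALIDATE:-, TRANSFORM:P4(v=40,ok=T), EMIT:P3(v=0,ok=F)] out:P2(v=0); in:-
Tick 7: [PARSE:P5(v=1,ok=F), VALIDATE:-, TRANSFORM:-, EMIT:P4(v=40,ok=T)] out:P3(v=0); in:P5
Tick 8: [PARSE:-, VALIDATE:P5(v=1,ok=F), TRANSFORM:-, EMIT:-] out:P4(v=40); in:-
Tick 9: [PARSE:-, VALIDATE:-, TRANSFORM:P5(v=0,ok=F), EMIT:-] out:-; in:-
Tick 10: [PARSE:-, VALIDATE:-, TRANSFORM:-, EMIT:P5(v=0,ok=F)] out:-; in:-
Tick 11: [PARSE:-, VALIDATE:-, TRANSFORM:-, EMIT:-] out:P5(v=0); in:-
P5: arrives tick 7, valid=False (id=5, id%4=1), emit tick 11, final value 0

Answer: 11 0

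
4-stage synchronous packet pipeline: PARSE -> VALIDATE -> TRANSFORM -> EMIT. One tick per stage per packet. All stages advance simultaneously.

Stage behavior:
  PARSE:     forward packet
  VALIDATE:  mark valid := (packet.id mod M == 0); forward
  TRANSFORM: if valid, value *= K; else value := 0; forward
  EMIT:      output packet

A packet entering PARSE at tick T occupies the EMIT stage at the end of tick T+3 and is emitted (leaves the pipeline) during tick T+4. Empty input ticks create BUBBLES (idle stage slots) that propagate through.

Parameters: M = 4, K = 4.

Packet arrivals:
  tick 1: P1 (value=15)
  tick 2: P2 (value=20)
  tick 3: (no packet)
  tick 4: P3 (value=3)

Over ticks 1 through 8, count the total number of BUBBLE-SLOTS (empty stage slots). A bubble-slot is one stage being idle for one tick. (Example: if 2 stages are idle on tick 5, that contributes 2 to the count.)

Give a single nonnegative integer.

Tick 1: [PARSE:P1(v=15,ok=F), VALIDATE:-, TRANSFORM:-, EMIT:-] out:-; bubbles=3
Tick 2: [PARSE:P2(v=20,ok=F), VALIDATE:P1(v=15,ok=F), TRANSFORM:-, EMIT:-] out:-; bubbles=2
Tick 3: [PARSE:-, VALIDATE:P2(v=20,ok=F), TRANSFORM:P1(v=0,ok=F), EMIT:-] out:-; bubbles=2
Tick 4: [PARSE:P3(v=3,ok=F), VALIDATE:-, TRANSFORM:P2(v=0,ok=F), EMIT:P1(v=0,ok=F)] out:-; bubbles=1
Tick 5: [PARSE:-, VALIDATE:P3(v=3,ok=F), TRANSFORM:-, EMIT:P2(v=0,ok=F)] out:P1(v=0); bubbles=2
Tick 6: [PARSE:-, VALIDATE:-, TRANSFORM:P3(v=0,ok=F), EMIT:-] out:P2(v=0); bubbles=3
Tick 7: [PARSE:-, VALIDATE:-, TRANSFORM:-, EMIT:P3(v=0,ok=F)] out:-; bubbles=3
Tick 8: [PARSE:-, VALIDATE:-, TRANSFORM:-, EMIT:-] out:P3(v=0); bubbles=4
Total bubble-slots: 20

Answer: 20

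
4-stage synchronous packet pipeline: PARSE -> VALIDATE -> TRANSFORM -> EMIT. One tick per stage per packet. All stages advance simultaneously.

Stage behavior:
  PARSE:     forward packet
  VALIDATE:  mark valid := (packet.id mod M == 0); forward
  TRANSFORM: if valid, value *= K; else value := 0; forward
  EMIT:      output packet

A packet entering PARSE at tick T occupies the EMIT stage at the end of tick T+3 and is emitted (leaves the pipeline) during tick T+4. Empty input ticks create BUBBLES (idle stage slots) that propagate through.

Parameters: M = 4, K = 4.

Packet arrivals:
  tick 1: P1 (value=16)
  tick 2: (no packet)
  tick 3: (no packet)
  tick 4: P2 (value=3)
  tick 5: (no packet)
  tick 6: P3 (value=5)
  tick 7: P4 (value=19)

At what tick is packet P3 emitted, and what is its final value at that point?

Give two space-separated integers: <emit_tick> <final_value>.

Answer: 10 0

Derivation:
Tick 1: [PARSE:P1(v=16,ok=F), VALIDATE:-, TRANSFORM:-, EMIT:-] out:-; in:P1
Tick 2: [PARSE:-, VALIDATE:P1(v=16,ok=F), TRANSFORM:-, EMIT:-] out:-; in:-
Tick 3: [PARSE:-, VALIDATE:-, TRANSFORM:P1(v=0,ok=F), EMIT:-] out:-; in:-
Tick 4: [PARSE:P2(v=3,ok=F), VALIDATE:-, TRANSFORM:-, EMIT:P1(v=0,ok=F)] out:-; in:P2
Tick 5: [PARSE:-, VALIDATE:P2(v=3,ok=F), TRANSFORM:-, EMIT:-] out:P1(v=0); in:-
Tick 6: [PARSE:P3(v=5,ok=F), VALIDATE:-, TRANSFORM:P2(v=0,ok=F), EMIT:-] out:-; in:P3
Tick 7: [PARSE:P4(v=19,ok=F), VALIDATE:P3(v=5,ok=F), TRANSFORM:-, EMIT:P2(v=0,ok=F)] out:-; in:P4
Tick 8: [PARSE:-, VALIDATE:P4(v=19,ok=T), TRANSFORM:P3(v=0,ok=F), EMIT:-] out:P2(v=0); in:-
Tick 9: [PARSE:-, VALIDATE:-, TRANSFORM:P4(v=76,ok=T), EMIT:P3(v=0,ok=F)] out:-; in:-
Tick 10: [PARSE:-, VALIDATE:-, TRANSFORM:-, EMIT:P4(v=76,ok=T)] out:P3(v=0); in:-
Tick 11: [PARSE:-, VALIDATE:-, TRANSFORM:-, EMIT:-] out:P4(v=76); in:-
P3: arrives tick 6, valid=False (id=3, id%4=3), emit tick 10, final value 0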